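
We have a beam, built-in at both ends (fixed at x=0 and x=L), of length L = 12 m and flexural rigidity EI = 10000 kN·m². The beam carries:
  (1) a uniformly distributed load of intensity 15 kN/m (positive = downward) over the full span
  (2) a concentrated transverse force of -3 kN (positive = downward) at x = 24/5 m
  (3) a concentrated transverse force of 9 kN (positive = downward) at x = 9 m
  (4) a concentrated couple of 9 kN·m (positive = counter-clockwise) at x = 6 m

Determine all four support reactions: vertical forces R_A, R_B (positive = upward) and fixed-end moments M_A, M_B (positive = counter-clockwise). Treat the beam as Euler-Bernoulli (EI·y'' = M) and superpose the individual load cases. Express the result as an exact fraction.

R_A = 362349/4000 kN, M_A = 364257/2000 kN·m, R_B = 381651/4000 kN, M_B = -378963/2000 kN·m

Load 1 — uniform load w=15 kN/m over full span:
  R_A = wL/2 = 15·12/2 = 90 kN
  M_A = wL²/12 = 15·12²/12 = 180 kN·m
  R_B = wL/2 = 15·12/2 = 90 kN
  M_B = -wL²/12 = -15·12²/12 = -180 kN·m
Load 2 — point force P=-3 kN at a=24/5 m (b=L-a=36/5):
  R_A = Pb²(3a+b)/L³ = (-3)·(36/5)²·(3·(24/5)+(36/5))/12³ = -243/125 kN
  M_A = Pab²/L² = (-3)·(24/5)·(36/5)²/12² = -648/125 kN·m
  R_B = Pa²(a+3b)/L³ = (-3)·(24/5)²·((24/5)+3·(36/5))/12³ = -132/125 kN
  M_B = -Pa²b/L² = -(-3)·(24/5)²·(36/5)/12² = 432/125 kN·m
Load 3 — point force P=9 kN at a=9 m (b=L-a=3):
  R_A = Pb²(3a+b)/L³ = 9·3²·(3·9+3)/12³ = 45/32 kN
  M_A = Pab²/L² = 9·9·3²/12² = 81/16 kN·m
  R_B = Pa²(a+3b)/L³ = 9·9²·(9+3·3)/12³ = 243/32 kN
  M_B = -Pa²b/L² = -9·9²·3/12² = -243/16 kN·m
Load 4 — applied couple M₀=9 kN·m at a=6 m (b=L-a=6):
  R_A = 6M₀ab/L³ = 6·9·6·6/12³ = 9/8 kN
  M_A = M₀b(2a-b)/L² = 9·6·(2·6-6)/12² = 9/4 kN·m
  R_B = -6M₀ab/L³ = -6·9·6·6/12³ = -9/8 kN
  M_B = M₀a(2b-a)/L² = 9·6·(2·6-6)/12² = 9/4 kN·m
Superposition: R_A = 362349/4000 kN, M_A = 364257/2000 kN·m, R_B = 381651/4000 kN, M_B = -378963/2000 kN·m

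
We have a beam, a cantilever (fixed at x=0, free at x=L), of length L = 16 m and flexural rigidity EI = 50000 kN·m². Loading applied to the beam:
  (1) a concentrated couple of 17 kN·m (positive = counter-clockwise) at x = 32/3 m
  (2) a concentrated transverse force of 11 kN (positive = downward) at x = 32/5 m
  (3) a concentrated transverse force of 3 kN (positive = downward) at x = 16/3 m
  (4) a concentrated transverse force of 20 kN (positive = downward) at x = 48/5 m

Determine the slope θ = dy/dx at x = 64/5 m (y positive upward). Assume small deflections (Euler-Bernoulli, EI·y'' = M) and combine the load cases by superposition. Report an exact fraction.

Load 1 — applied couple M₀=17 kN·m at a=32/3 m (b=L-a=16/3):
  θ_1 = M₀a/EI  [x>a] = 17·(32/3)/50000 = 34/9375 rad
Load 2 — point force P=11 kN at a=32/5 m (b=L-a=48/5):
  θ_2 = -Pa²/(2EI)  [x>a] = -11·(32/5)²/(2·50000) = -352/78125 rad
Load 3 — point force P=3 kN at a=16/3 m (b=L-a=32/3):
  θ_3 = -Pa²/(2EI)  [x>a] = -3·(16/3)²/(2·50000) = -8/9375 rad
Load 4 — point force P=20 kN at a=48/5 m (b=L-a=32/5):
  θ_4 = -Pa²/(2EI)  [x>a] = -20·(48/5)²/(2·50000) = -288/15625 rad
Superposition: θ = Σ θ_i = -4726/234375 rad ≈ -0.020164 rad

θ(64/5) = -4726/234375 rad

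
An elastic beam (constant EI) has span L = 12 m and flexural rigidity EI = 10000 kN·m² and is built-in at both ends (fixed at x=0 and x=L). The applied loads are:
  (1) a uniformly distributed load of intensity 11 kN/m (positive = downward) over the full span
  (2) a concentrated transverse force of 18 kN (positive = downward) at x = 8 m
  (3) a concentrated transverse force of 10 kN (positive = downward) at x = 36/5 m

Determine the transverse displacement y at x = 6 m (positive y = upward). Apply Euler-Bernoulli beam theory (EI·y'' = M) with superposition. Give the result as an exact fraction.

y(6) = -9933/125000 m

Load 1 — uniform load w=11 kN/m over full span:
  y_1 = -wx²(L-x)²/(24EI) = -11·6²·(12-6)²/(24·10000) = -297/5000 m
Load 2 — point force P=18 kN at a=8 m (b=L-a=4):
  y_2 = -Pb²x²(3aL-(3a+b)x)/(6L³EI)  [x≤a] = -18·4²·6²·(3·8·12-(3·8+4)·6)/(6·12³·10000) = -3/250 m
Load 3 — point force P=10 kN at a=36/5 m (b=L-a=24/5):
  y_3 = -Pb²x²(3aL-(3a+b)x)/(6L³EI)  [x≤a] = -10·(24/5)²·6²·(3·(36/5)·12-(3·(36/5)+(24/5))·6)/(6·12³·10000) = -126/15625 m
Superposition: y = Σ y_i = -9933/125000 m ≈ -0.079464 m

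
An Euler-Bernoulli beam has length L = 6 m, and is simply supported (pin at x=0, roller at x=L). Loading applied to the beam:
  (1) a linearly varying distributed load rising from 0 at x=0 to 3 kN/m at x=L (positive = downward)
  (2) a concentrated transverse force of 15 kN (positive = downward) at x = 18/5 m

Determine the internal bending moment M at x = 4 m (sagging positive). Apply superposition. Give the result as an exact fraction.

Load 1 — triangular load w₀=3 kN/m (0→w₀ over full span):
  M_1 = w₀Lx/6 - w₀x³/(6L) = 3·6·4/6 - 3·4³/(6·6) = 20/3 kN·m
Load 2 — point force P=15 kN at a=18/5 m (b=L-a=12/5):
  M_2 = Pa(L-x)/L  [x>a] = 15·(18/5)·(6-4)/6 = 18 kN·m
Superposition: M = Σ M_i = 74/3 kN·m ≈ 24.666667 kN·m

M(4) = 74/3 kN·m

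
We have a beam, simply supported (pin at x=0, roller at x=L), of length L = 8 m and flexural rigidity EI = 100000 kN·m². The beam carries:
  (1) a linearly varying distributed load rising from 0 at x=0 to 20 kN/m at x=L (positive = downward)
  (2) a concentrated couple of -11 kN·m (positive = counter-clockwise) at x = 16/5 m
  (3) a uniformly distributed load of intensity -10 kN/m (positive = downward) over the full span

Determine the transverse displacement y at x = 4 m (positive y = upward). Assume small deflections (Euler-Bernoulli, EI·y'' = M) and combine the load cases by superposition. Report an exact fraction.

y(4) = -99/625000 m

Load 1 — triangular load w₀=20 kN/m (0→w₀ over full span):
  y_1 = -w₀x(7L⁴-10L²x²+3x⁴)/(360LEI) = -20·4·(7·8⁴-10·8²·4²+3·4⁴)/(360·8·100000) = -2/375 m
Load 2 — applied couple M₀=-11 kN·m at a=16/5 m (b=L-a=24/5):
  y_2 = (M₀x³/(6L)-M₀(x-a)²/2+C₁x)/EI  [x>a] with C₁=M₀(3b²-L²)/(6L)=-88/75 = ((-11)·4³/(6·8)-(-11)·(4-(16/5))²/2+(-88/75)·4)/100000 = -99/625000 m
Load 3 — uniform load w=-10 kN/m over full span:
  y_3 = -wx(L³-2Lx²+x³)/(24EI) = -(-10)·4·(8³-2·8·4²+4³)/(24·100000) = 2/375 m
Superposition: y = Σ y_i = -99/625000 m ≈ -0.000158 m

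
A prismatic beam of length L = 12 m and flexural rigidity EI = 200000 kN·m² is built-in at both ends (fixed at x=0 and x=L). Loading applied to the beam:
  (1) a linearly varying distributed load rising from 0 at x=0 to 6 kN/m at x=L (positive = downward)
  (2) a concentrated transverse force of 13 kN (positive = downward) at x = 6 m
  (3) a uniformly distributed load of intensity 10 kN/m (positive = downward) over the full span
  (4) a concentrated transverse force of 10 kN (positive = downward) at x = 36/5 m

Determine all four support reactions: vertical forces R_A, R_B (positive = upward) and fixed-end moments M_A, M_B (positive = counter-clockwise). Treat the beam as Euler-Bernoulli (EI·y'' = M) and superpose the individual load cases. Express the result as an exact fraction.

R_A = 4041/50 kN, M_A = 8991/50 kN·m, R_B = 4909/50 kN, M_B = -9999/50 kN·m

Load 1 — triangular load w₀=6 kN/m (0→w₀ over full span):
  R_A = 3w₀L/20 = 3·6·12/20 = 54/5 kN
  M_A = w₀L²/30 = 6·12²/30 = 144/5 kN·m
  R_B = 7w₀L/20 = 7·6·12/20 = 126/5 kN
  M_B = -w₀L²/20 = -6·12²/20 = -216/5 kN·m
Load 2 — point force P=13 kN at a=6 m (b=L-a=6):
  R_A = Pb²(3a+b)/L³ = 13·6²·(3·6+6)/12³ = 13/2 kN
  M_A = Pab²/L² = 13·6·6²/12² = 39/2 kN·m
  R_B = Pa²(a+3b)/L³ = 13·6²·(6+3·6)/12³ = 13/2 kN
  M_B = -Pa²b/L² = -13·6²·6/12² = -39/2 kN·m
Load 3 — uniform load w=10 kN/m over full span:
  R_A = wL/2 = 10·12/2 = 60 kN
  M_A = wL²/12 = 10·12²/12 = 120 kN·m
  R_B = wL/2 = 10·12/2 = 60 kN
  M_B = -wL²/12 = -10·12²/12 = -120 kN·m
Load 4 — point force P=10 kN at a=36/5 m (b=L-a=24/5):
  R_A = Pb²(3a+b)/L³ = 10·(24/5)²·(3·(36/5)+(24/5))/12³ = 88/25 kN
  M_A = Pab²/L² = 10·(36/5)·(24/5)²/12² = 288/25 kN·m
  R_B = Pa²(a+3b)/L³ = 10·(36/5)²·((36/5)+3·(24/5))/12³ = 162/25 kN
  M_B = -Pa²b/L² = -10·(36/5)²·(24/5)/12² = -432/25 kN·m
Superposition: R_A = 4041/50 kN, M_A = 8991/50 kN·m, R_B = 4909/50 kN, M_B = -9999/50 kN·m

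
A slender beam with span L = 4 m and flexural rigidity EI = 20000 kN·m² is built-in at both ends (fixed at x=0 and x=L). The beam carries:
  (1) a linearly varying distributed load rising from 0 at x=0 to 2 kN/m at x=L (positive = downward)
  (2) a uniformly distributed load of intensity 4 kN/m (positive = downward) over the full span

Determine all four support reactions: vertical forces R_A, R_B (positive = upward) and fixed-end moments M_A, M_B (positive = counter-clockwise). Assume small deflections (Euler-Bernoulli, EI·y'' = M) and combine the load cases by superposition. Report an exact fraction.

Load 1 — triangular load w₀=2 kN/m (0→w₀ over full span):
  R_A = 3w₀L/20 = 3·2·4/20 = 6/5 kN
  M_A = w₀L²/30 = 2·4²/30 = 16/15 kN·m
  R_B = 7w₀L/20 = 7·2·4/20 = 14/5 kN
  M_B = -w₀L²/20 = -2·4²/20 = -8/5 kN·m
Load 2 — uniform load w=4 kN/m over full span:
  R_A = wL/2 = 4·4/2 = 8 kN
  M_A = wL²/12 = 4·4²/12 = 16/3 kN·m
  R_B = wL/2 = 4·4/2 = 8 kN
  M_B = -wL²/12 = -4·4²/12 = -16/3 kN·m
Superposition: R_A = 46/5 kN, M_A = 32/5 kN·m, R_B = 54/5 kN, M_B = -104/15 kN·m

R_A = 46/5 kN, M_A = 32/5 kN·m, R_B = 54/5 kN, M_B = -104/15 kN·m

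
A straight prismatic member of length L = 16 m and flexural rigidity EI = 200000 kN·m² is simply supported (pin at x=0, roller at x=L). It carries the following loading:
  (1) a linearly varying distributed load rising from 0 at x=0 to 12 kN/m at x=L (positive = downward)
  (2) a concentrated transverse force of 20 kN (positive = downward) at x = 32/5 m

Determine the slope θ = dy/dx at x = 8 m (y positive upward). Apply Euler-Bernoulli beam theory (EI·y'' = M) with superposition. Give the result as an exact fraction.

θ(8) = -34/234375 rad

Load 1 — triangular load w₀=12 kN/m (0→w₀ over full span):
  θ_1 = -w₀(7L⁴-30L²x²+15x⁴)/(360LEI) = -12·(7·16⁴-30·16²·8²+15·8⁴)/(360·16·200000) = -14/46875 rad
Load 2 — point force P=20 kN at a=32/5 m (b=L-a=48/5):
  θ_2 = -Pa(2L²-6Lx+3x²+a²)/(6LEI)  [x>a] = -20·(32/5)·(2·16²-6·16·8+3·8²+(32/5)²)/(6·16·200000) = 12/78125 rad
Superposition: θ = Σ θ_i = -34/234375 rad ≈ -0.000145 rad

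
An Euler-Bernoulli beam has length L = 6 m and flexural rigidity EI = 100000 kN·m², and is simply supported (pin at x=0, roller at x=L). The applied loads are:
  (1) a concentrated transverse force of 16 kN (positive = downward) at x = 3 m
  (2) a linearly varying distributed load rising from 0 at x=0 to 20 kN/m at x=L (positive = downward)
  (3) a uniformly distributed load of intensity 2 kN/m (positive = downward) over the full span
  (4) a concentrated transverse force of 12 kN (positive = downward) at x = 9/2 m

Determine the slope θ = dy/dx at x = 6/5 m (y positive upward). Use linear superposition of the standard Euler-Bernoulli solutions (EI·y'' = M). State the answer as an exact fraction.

Load 1 — point force P=16 kN at a=3 m (b=L-a=3):
  θ_1 = -Pb(L²-b²-3x²)/(6LEI)  [x≤a] = -16·3·(6²-3²-3·(6/5)²)/(6·6·100000) = -189/625000 rad
Load 2 — triangular load w₀=20 kN/m (0→w₀ over full span):
  θ_2 = -w₀(7L⁴-30L²x²+15x⁴)/(360LEI) = -20·(7·6⁴-30·6²·(6/5)²+15·(6/5)⁴)/(360·6·100000) = -273/390625 rad
Load 3 — uniform load w=2 kN/m over full span:
  θ_3 = -w(L³-6Lx²+4x³)/(24EI) = -2·(6³-6·6·(6/5)²+4·(6/5)³)/(24·100000) = -891/6250000 rad
Load 4 — point force P=12 kN at a=9/2 m (b=L-a=3/2):
  θ_4 = -Pb(L²-b²-3x²)/(6LEI)  [x≤a] = -12·(3/2)·(6²-(3/2)²-3·(6/5)²)/(6·6·100000) = -2943/20000000 rad
Superposition: θ = Σ θ_i = -129099/100000000 rad ≈ -0.001291 rad

θ(6/5) = -129099/100000000 rad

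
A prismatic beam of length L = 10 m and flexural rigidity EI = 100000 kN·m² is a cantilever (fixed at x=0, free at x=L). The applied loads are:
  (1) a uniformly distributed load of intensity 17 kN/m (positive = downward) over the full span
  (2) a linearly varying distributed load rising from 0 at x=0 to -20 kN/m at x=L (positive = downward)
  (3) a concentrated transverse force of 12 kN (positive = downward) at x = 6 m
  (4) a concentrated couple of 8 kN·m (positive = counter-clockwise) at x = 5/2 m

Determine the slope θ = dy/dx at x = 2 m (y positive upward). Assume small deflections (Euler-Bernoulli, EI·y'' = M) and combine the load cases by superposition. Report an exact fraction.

Load 1 — uniform load w=17 kN/m over full span:
  θ_1 = -wx(x²-3Lx+3L²)/(6EI) = -17·2·(2²-3·10·2+3·10²)/(6·100000) = -1037/75000 rad
Load 2 — triangular load w₀=-20 kN/m (0→w₀ over full span):
  θ_2 = (w₀Lx²/4-w₀L²x/3-w₀x⁴/(24L))/EI = ((-20)·10·2²/4-(-20)·10²·2/3-(-20)·2⁴/(24·10))/100000 = 851/75000 rad
Load 3 — point force P=12 kN at a=6 m (b=L-a=4):
  θ_3 = -Px(2a-x)/(2EI)  [x≤a] = -12·2·(2·6-2)/(2·100000) = -3/2500 rad
Load 4 — applied couple M₀=8 kN·m at a=5/2 m (b=L-a=15/2):
  θ_4 = M₀x/EI  [x≤a] = 8·2/100000 = 1/6250 rad
Superposition: θ = Σ θ_i = -11/3125 rad ≈ -0.003520 rad

θ(2) = -11/3125 rad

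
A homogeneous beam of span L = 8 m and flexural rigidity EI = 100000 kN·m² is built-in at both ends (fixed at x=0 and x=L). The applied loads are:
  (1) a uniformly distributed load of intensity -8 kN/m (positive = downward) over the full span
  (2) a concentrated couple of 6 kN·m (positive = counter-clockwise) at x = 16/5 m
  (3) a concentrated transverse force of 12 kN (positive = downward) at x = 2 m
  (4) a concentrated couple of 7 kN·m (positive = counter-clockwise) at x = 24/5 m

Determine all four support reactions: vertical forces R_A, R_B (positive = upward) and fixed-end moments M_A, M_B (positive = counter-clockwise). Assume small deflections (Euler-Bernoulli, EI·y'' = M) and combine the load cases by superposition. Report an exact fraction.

Load 1 — uniform load w=-8 kN/m over full span:
  R_A = wL/2 = (-8)·8/2 = -32 kN
  M_A = wL²/12 = (-8)·8²/12 = -128/3 kN·m
  R_B = wL/2 = (-8)·8/2 = -32 kN
  M_B = -wL²/12 = -(-8)·8²/12 = 128/3 kN·m
Load 2 — applied couple M₀=6 kN·m at a=16/5 m (b=L-a=24/5):
  R_A = 6M₀ab/L³ = 6·6·(16/5)·(24/5)/8³ = 27/25 kN
  M_A = M₀b(2a-b)/L² = 6·(24/5)·(2·(16/5)-(24/5))/8² = 18/25 kN·m
  R_B = -6M₀ab/L³ = -6·6·(16/5)·(24/5)/8³ = -27/25 kN
  M_B = M₀a(2b-a)/L² = 6·(16/5)·(2·(24/5)-(16/5))/8² = 48/25 kN·m
Load 3 — point force P=12 kN at a=2 m (b=L-a=6):
  R_A = Pb²(3a+b)/L³ = 12·6²·(3·2+6)/8³ = 81/8 kN
  M_A = Pab²/L² = 12·2·6²/8² = 27/2 kN·m
  R_B = Pa²(a+3b)/L³ = 12·2²·(2+3·6)/8³ = 15/8 kN
  M_B = -Pa²b/L² = -12·2²·6/8² = -9/2 kN·m
Load 4 — applied couple M₀=7 kN·m at a=24/5 m (b=L-a=16/5):
  R_A = 6M₀ab/L³ = 6·7·(24/5)·(16/5)/8³ = 63/50 kN
  M_A = M₀b(2a-b)/L² = 7·(16/5)·(2·(24/5)-(16/5))/8² = 56/25 kN·m
  R_B = -6M₀ab/L³ = -6·7·(24/5)·(16/5)/8³ = -63/50 kN
  M_B = M₀a(2b-a)/L² = 7·(24/5)·(2·(16/5)-(24/5))/8² = 21/25 kN·m
Superposition: R_A = -3907/200 kN, M_A = -3931/150 kN·m, R_B = -6493/200 kN, M_B = 6139/150 kN·m

R_A = -3907/200 kN, M_A = -3931/150 kN·m, R_B = -6493/200 kN, M_B = 6139/150 kN·m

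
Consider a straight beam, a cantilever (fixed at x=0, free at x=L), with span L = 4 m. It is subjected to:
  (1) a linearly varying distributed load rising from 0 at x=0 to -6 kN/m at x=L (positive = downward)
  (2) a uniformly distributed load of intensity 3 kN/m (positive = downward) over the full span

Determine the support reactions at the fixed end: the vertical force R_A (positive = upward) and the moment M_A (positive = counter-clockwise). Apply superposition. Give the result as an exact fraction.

Load 1 — triangular load w₀=-6 kN/m (0→w₀ over full span):
  R_A = w₀L/2 = (-6)·4/2 = -12 kN
  M_A = w₀L²/3 = (-6)·4²/3 = -32 kN·m
Load 2 — uniform load w=3 kN/m over full span:
  R_A = wL = 3·4 = 12 kN
  M_A = wL²/2 = 3·4²/2 = 24 kN·m
Superposition: R_A = 0 kN, M_A = -8 kN·m

R_A = 0 kN, M_A = -8 kN·m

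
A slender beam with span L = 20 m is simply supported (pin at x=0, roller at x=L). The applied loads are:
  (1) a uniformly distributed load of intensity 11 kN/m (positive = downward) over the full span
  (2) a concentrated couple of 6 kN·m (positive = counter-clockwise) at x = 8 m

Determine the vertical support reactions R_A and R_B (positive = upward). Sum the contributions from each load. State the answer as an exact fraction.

Load 1 — uniform load w=11 kN/m over full span:
  R_A = wL/2 = 11·20/2 = 110 kN
  R_B = wL/2 = 11·20/2 = 110 kN
Load 2 — applied couple M₀=6 kN·m at a=8 m (b=L-a=12):
  R_A = M₀/L = 6/20 = 3/10 kN
  R_B = -M₀/L = -6/20 = -3/10 kN
Superposition: R_A = 1103/10 kN, R_B = 1097/10 kN

R_A = 1103/10 kN, R_B = 1097/10 kN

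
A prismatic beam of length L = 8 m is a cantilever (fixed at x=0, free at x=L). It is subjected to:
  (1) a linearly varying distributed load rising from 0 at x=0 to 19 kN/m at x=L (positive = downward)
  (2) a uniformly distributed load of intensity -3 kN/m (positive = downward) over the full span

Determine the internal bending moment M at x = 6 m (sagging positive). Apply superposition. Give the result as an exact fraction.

M(6) = -173/6 kN·m

Load 1 — triangular load w₀=19 kN/m (0→w₀ over full span):
  M_1 = w₀Lx/2 - w₀L²/3 - w₀x³/(6L) = 19·8·6/2 - 19·8²/3 - 19·6³/(6·8) = -209/6 kN·m
Load 2 — uniform load w=-3 kN/m over full span:
  M_2 = -w(L-x)²/2 = -(-3)·(8-6)²/2 = 6 kN·m
Superposition: M = Σ M_i = -173/6 kN·m ≈ -28.833333 kN·m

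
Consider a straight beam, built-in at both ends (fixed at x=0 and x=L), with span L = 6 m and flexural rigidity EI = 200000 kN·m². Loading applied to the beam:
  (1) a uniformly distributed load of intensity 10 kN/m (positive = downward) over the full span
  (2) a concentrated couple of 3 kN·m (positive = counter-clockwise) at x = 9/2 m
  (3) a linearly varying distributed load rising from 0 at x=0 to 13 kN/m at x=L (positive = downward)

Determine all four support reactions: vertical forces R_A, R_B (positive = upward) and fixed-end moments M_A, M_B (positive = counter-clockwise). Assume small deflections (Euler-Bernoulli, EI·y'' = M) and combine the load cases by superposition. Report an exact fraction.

Load 1 — uniform load w=10 kN/m over full span:
  R_A = wL/2 = 10·6/2 = 30 kN
  M_A = wL²/12 = 10·6²/12 = 30 kN·m
  R_B = wL/2 = 10·6/2 = 30 kN
  M_B = -wL²/12 = -10·6²/12 = -30 kN·m
Load 2 — applied couple M₀=3 kN·m at a=9/2 m (b=L-a=3/2):
  R_A = 6M₀ab/L³ = 6·3·(9/2)·(3/2)/6³ = 9/16 kN
  M_A = M₀b(2a-b)/L² = 3·(3/2)·(2·(9/2)-(3/2))/6² = 15/16 kN·m
  R_B = -6M₀ab/L³ = -6·3·(9/2)·(3/2)/6³ = -9/16 kN
  M_B = M₀a(2b-a)/L² = 3·(9/2)·(2·(3/2)-(9/2))/6² = -9/16 kN·m
Load 3 — triangular load w₀=13 kN/m (0→w₀ over full span):
  R_A = 3w₀L/20 = 3·13·6/20 = 117/10 kN
  M_A = w₀L²/30 = 13·6²/30 = 78/5 kN·m
  R_B = 7w₀L/20 = 7·13·6/20 = 273/10 kN
  M_B = -w₀L²/20 = -13·6²/20 = -117/5 kN·m
Superposition: R_A = 3381/80 kN, M_A = 3723/80 kN·m, R_B = 4539/80 kN, M_B = -4317/80 kN·m

R_A = 3381/80 kN, M_A = 3723/80 kN·m, R_B = 4539/80 kN, M_B = -4317/80 kN·m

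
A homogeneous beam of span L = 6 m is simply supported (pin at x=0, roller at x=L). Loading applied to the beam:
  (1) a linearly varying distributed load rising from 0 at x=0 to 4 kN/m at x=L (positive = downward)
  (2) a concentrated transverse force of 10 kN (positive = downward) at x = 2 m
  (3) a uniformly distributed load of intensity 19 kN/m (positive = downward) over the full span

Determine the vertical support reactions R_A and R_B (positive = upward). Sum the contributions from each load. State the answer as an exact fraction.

R_A = 203/3 kN, R_B = 205/3 kN

Load 1 — triangular load w₀=4 kN/m (0→w₀ over full span):
  R_A = w₀L/6 = 4·6/6 = 4 kN
  R_B = w₀L/3 = 4·6/3 = 8 kN
Load 2 — point force P=10 kN at a=2 m (b=L-a=4):
  R_A = Pb/L = 10·4/6 = 20/3 kN
  R_B = Pa/L = 10·2/6 = 10/3 kN
Load 3 — uniform load w=19 kN/m over full span:
  R_A = wL/2 = 19·6/2 = 57 kN
  R_B = wL/2 = 19·6/2 = 57 kN
Superposition: R_A = 203/3 kN, R_B = 205/3 kN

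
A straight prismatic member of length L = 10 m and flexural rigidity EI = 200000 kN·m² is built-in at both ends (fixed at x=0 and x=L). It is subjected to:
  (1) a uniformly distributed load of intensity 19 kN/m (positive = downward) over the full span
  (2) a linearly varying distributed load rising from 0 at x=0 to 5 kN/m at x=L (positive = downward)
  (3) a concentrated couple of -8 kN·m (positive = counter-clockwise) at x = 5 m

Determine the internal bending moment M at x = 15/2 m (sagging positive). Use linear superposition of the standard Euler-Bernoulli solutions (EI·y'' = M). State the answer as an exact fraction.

M(15/2) = 807/32 kN·m

Load 1 — uniform load w=19 kN/m over full span:
  M_1 = wLx/2 - wL²/12 - wx²/2 = 19·10·(15/2)/2 - 19·10²/12 - 19·(15/2)²/2 = 475/24 kN·m
Load 2 — triangular load w₀=5 kN/m (0→w₀ over full span):
  M_2 = 3w₀Lx/20 - w₀L²/30 - w₀x³/(6L) = 3·5·10·(15/2)/20 - 5·10²/30 - 5·(15/2)³/(6·10) = 425/96 kN·m
Load 3 — applied couple M₀=-8 kN·m at a=5 m (b=L-a=5):
  M_3 = R_Ax - M_A - M₀  [x>a] with R_A=-6/5, M_A=-2 = (-6/5)·(15/2) - (-2) - (-8) = 1 kN·m
Superposition: M = Σ M_i = 807/32 kN·m ≈ 25.218750 kN·m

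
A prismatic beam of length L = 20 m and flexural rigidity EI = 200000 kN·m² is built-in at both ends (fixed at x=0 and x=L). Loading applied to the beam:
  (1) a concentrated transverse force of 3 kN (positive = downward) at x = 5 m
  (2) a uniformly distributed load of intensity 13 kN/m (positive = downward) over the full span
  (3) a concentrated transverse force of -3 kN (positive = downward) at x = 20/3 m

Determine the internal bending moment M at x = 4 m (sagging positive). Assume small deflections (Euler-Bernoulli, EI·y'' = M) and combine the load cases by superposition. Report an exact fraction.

M(4) = -751/48 kN·m

Load 1 — point force P=3 kN at a=5 m (b=L-a=15):
  M_1 = Pb²(3a+b)x/L³ - Pab²/L²  [x≤a] = 3·15²·(3·5+15)·4/20³ - 3·5·15²/20² = 27/16 kN·m
Load 2 — uniform load w=13 kN/m over full span:
  M_2 = wLx/2 - wL²/12 - wx²/2 = 13·20·4/2 - 13·20²/12 - 13·4²/2 = -52/3 kN·m
Load 3 — point force P=-3 kN at a=20/3 m (b=L-a=40/3):
  M_3 = Pb²(3a+b)x/L³ - Pab²/L²  [x≤a] = (-3)·(40/3)²·(3·(20/3)+(40/3))·4/20³ - (-3)·(20/3)·(40/3)²/20² = 0 kN·m
Superposition: M = Σ M_i = -751/48 kN·m ≈ -15.645833 kN·m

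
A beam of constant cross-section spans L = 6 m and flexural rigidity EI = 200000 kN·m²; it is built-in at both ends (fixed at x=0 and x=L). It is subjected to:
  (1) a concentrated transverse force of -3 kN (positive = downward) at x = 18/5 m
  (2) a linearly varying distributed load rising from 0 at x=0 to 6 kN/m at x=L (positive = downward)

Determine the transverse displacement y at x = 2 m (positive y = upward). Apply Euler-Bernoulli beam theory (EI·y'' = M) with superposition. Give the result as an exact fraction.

Load 1 — point force P=-3 kN at a=18/5 m (b=L-a=12/5):
  y_1 = -Pb²x²(3aL-(3a+b)x)/(6L³EI)  [x≤a] = -(-3)·(12/5)²·2²·(3·(18/5)·6-(3·(18/5)+(12/5))·2)/(6·6³·200000) = 4/390625 m
Load 2 — triangular load w₀=6 kN/m (0→w₀ over full span):
  y_2 = -w₀x²(L-x)²(x+2L)/(120LEI) = -6·2²·(6-2)²·(2+2·6)/(120·6·200000) = -7/187500 m
Superposition: y = Σ y_i = -127/4687500 m ≈ -0.000027 m

y(2) = -127/4687500 m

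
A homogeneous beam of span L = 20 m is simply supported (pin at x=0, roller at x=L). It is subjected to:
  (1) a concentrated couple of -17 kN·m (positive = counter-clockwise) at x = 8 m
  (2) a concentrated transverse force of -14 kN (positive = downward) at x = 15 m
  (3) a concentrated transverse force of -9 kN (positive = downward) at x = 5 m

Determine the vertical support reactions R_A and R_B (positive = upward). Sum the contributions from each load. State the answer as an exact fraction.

R_A = -111/10 kN, R_B = -119/10 kN

Load 1 — applied couple M₀=-17 kN·m at a=8 m (b=L-a=12):
  R_A = M₀/L = (-17)/20 = -17/20 kN
  R_B = -M₀/L = -(-17)/20 = 17/20 kN
Load 2 — point force P=-14 kN at a=15 m (b=L-a=5):
  R_A = Pb/L = (-14)·5/20 = -7/2 kN
  R_B = Pa/L = (-14)·15/20 = -21/2 kN
Load 3 — point force P=-9 kN at a=5 m (b=L-a=15):
  R_A = Pb/L = (-9)·15/20 = -27/4 kN
  R_B = Pa/L = (-9)·5/20 = -9/4 kN
Superposition: R_A = -111/10 kN, R_B = -119/10 kN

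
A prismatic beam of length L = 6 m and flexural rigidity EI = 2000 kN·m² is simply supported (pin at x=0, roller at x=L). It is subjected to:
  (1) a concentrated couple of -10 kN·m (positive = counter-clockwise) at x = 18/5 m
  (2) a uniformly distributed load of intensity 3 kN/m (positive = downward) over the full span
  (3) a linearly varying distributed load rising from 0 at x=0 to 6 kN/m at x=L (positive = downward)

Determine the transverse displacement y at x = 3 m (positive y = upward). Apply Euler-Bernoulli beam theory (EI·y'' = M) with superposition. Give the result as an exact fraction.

Load 1 — applied couple M₀=-10 kN·m at a=18/5 m (b=L-a=12/5):
  y_1 = (M₀x³/(6L)+C₁x)/EI  [x≤a] with C₁=M₀(3b²-L²)/(6L)=26/5 = ((-10)·3³/(6·6)+(26/5)·3)/2000 = 81/20000 m
Load 2 — uniform load w=3 kN/m over full span:
  y_2 = -wx(L³-2Lx²+x³)/(24EI) = -3·3·(6³-2·6·3²+3³)/(24·2000) = -81/3200 m
Load 3 — triangular load w₀=6 kN/m (0→w₀ over full span):
  y_3 = -w₀x(7L⁴-10L²x²+3x⁴)/(360LEI) = -6·3·(7·6⁴-10·6²·3²+3·3⁴)/(360·6·2000) = -81/3200 m
Superposition: y = Σ y_i = -1863/40000 m ≈ -0.046575 m

y(3) = -1863/40000 m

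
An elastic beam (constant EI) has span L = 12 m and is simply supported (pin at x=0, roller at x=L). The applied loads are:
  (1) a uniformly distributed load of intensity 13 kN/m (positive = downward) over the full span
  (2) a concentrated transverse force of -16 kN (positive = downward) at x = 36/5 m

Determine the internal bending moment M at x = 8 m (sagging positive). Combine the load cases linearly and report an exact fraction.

M(8) = 848/5 kN·m

Load 1 — uniform load w=13 kN/m over full span:
  M_1 = wx(L-x)/2 = 13·8·(12-8)/2 = 208 kN·m
Load 2 — point force P=-16 kN at a=36/5 m (b=L-a=24/5):
  M_2 = Pa(L-x)/L  [x>a] = (-16)·(36/5)·(12-8)/12 = -192/5 kN·m
Superposition: M = Σ M_i = 848/5 kN·m ≈ 169.600000 kN·m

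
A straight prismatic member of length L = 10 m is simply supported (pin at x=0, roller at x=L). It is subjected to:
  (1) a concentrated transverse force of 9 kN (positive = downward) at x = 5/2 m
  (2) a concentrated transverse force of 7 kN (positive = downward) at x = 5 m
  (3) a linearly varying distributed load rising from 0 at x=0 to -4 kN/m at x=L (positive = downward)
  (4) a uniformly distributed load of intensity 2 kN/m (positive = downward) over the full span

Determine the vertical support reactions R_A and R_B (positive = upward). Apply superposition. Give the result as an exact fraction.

Load 1 — point force P=9 kN at a=5/2 m (b=L-a=15/2):
  R_A = Pb/L = 9·(15/2)/10 = 27/4 kN
  R_B = Pa/L = 9·(5/2)/10 = 9/4 kN
Load 2 — point force P=7 kN at a=5 m (b=L-a=5):
  R_A = Pb/L = 7·5/10 = 7/2 kN
  R_B = Pa/L = 7·5/10 = 7/2 kN
Load 3 — triangular load w₀=-4 kN/m (0→w₀ over full span):
  R_A = w₀L/6 = (-4)·10/6 = -20/3 kN
  R_B = w₀L/3 = (-4)·10/3 = -40/3 kN
Load 4 — uniform load w=2 kN/m over full span:
  R_A = wL/2 = 2·10/2 = 10 kN
  R_B = wL/2 = 2·10/2 = 10 kN
Superposition: R_A = 163/12 kN, R_B = 29/12 kN

R_A = 163/12 kN, R_B = 29/12 kN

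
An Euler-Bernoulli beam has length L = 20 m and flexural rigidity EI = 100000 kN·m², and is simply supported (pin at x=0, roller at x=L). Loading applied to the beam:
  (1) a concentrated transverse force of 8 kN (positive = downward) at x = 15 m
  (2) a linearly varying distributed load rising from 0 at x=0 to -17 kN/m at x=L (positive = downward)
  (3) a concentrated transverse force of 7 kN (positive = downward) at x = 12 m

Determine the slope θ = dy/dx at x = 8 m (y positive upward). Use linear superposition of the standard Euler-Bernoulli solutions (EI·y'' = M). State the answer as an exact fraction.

θ(8) = 38159/4500000 rad

Load 1 — point force P=8 kN at a=15 m (b=L-a=5):
  θ_1 = -Pb(L²-b²-3x²)/(6LEI)  [x≤a] = -8·5·(20²-5²-3·8²)/(6·20·100000) = -61/100000 rad
Load 2 — triangular load w₀=-17 kN/m (0→w₀ over full span):
  θ_2 = -w₀(7L⁴-30L²x²+15x⁴)/(360LEI) = -(-17)·(7·20⁴-30·20²·8²+15·8⁴)/(360·20·100000) = 5491/562500 rad
Load 3 — point force P=7 kN at a=12 m (b=L-a=8):
  θ_3 = -Pb(L²-b²-3x²)/(6LEI)  [x≤a] = -7·8·(20²-8²-3·8²)/(6·20·100000) = -21/31250 rad
Superposition: θ = Σ θ_i = 38159/4500000 rad ≈ 0.008480 rad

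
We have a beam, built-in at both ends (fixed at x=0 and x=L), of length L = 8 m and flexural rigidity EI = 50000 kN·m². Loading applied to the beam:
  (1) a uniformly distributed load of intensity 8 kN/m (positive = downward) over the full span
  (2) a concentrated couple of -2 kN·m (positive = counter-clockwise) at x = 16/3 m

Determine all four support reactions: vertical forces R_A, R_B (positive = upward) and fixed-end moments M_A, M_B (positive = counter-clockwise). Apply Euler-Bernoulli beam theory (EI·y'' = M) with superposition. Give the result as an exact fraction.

Load 1 — uniform load w=8 kN/m over full span:
  R_A = wL/2 = 8·8/2 = 32 kN
  M_A = wL²/12 = 8·8²/12 = 128/3 kN·m
  R_B = wL/2 = 8·8/2 = 32 kN
  M_B = -wL²/12 = -8·8²/12 = -128/3 kN·m
Load 2 — applied couple M₀=-2 kN·m at a=16/3 m (b=L-a=8/3):
  R_A = 6M₀ab/L³ = 6·(-2)·(16/3)·(8/3)/8³ = -1/3 kN
  M_A = M₀b(2a-b)/L² = (-2)·(8/3)·(2·(16/3)-(8/3))/8² = -2/3 kN·m
  R_B = -6M₀ab/L³ = -6·(-2)·(16/3)·(8/3)/8³ = 1/3 kN
  M_B = M₀a(2b-a)/L² = (-2)·(16/3)·(2·(8/3)-(16/3))/8² = 0 kN·m
Superposition: R_A = 95/3 kN, M_A = 42 kN·m, R_B = 97/3 kN, M_B = -128/3 kN·m

R_A = 95/3 kN, M_A = 42 kN·m, R_B = 97/3 kN, M_B = -128/3 kN·m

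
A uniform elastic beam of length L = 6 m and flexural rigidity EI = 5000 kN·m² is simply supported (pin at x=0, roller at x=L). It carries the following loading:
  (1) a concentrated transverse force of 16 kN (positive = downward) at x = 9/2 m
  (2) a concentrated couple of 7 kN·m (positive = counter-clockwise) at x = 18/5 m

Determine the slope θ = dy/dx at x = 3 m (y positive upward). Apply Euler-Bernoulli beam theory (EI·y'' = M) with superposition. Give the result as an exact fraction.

Load 1 — point force P=16 kN at a=9/2 m (b=L-a=3/2):
  θ_1 = -Pb(L²-b²-3x²)/(6LEI)  [x≤a] = -16·(3/2)·(6²-(3/2)²-3·3²)/(6·6·5000) = -9/10000 rad
Load 2 — applied couple M₀=7 kN·m at a=18/5 m (b=L-a=12/5):
  θ_2 = (M₀x²/(2L)+C₁)/EI  [x≤a] with C₁=M₀(3b²-L²)/(6L)=-91/25 = (7·3²/(2·6)+(-91/25))/5000 = 161/500000 rad
Superposition: θ = Σ θ_i = -289/500000 rad ≈ -0.000578 rad

θ(3) = -289/500000 rad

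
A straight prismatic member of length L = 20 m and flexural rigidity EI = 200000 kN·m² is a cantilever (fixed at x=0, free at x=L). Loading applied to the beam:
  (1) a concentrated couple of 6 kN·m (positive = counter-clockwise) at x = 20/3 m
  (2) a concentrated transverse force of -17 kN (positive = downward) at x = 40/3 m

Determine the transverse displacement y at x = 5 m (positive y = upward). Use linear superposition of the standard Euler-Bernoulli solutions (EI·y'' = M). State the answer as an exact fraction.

y(5) = 613/48000 m

Load 1 — applied couple M₀=6 kN·m at a=20/3 m (b=L-a=40/3):
  y_1 = M₀x²/(2EI)  [x≤a] = 6·5²/(2·200000) = 3/8000 m
Load 2 — point force P=-17 kN at a=40/3 m (b=L-a=20/3):
  y_2 = -Px²(3a-x)/(6EI)  [x≤a] = -(-17)·5²·(3·(40/3)-5)/(6·200000) = 119/9600 m
Superposition: y = Σ y_i = 613/48000 m ≈ 0.012771 m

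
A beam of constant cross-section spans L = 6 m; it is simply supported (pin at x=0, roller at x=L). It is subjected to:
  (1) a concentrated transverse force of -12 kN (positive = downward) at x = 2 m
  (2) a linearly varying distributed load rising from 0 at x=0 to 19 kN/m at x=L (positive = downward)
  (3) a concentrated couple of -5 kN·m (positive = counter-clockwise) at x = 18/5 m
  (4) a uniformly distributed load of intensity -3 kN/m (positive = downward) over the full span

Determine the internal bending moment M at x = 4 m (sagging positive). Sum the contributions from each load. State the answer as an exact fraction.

Load 1 — point force P=-12 kN at a=2 m (b=L-a=4):
  M_1 = Pa(L-x)/L  [x>a] = (-12)·2·(6-4)/6 = -8 kN·m
Load 2 — triangular load w₀=19 kN/m (0→w₀ over full span):
  M_2 = w₀Lx/6 - w₀x³/(6L) = 19·6·4/6 - 19·4³/(6·6) = 380/9 kN·m
Load 3 — applied couple M₀=-5 kN·m at a=18/5 m (b=L-a=12/5):
  M_3 = M₀x/L - M₀  [x>a] = (-5)·4/6 - (-5) = 5/3 kN·m
Load 4 — uniform load w=-3 kN/m over full span:
  M_4 = wx(L-x)/2 = (-3)·4·(6-4)/2 = -12 kN·m
Superposition: M = Σ M_i = 215/9 kN·m ≈ 23.888889 kN·m

M(4) = 215/9 kN·m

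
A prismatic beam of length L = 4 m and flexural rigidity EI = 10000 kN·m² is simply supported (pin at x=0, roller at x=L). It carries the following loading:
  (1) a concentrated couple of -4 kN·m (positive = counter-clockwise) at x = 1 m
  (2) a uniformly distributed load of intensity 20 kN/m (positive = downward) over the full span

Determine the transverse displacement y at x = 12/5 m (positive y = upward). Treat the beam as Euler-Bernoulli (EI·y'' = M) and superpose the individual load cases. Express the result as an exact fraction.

y(12/5) = -2071/312500 m

Load 1 — applied couple M₀=-4 kN·m at a=1 m (b=L-a=3):
  y_1 = (M₀x³/(6L)-M₀(x-a)²/2+C₁x)/EI  [x>a] with C₁=M₀(3b²-L²)/(6L)=-11/6 = ((-4)·(12/5)³/(6·4)-(-4)·((12/5)-1)²/2+(-11/6)·(12/5))/10000 = -87/312500 m
Load 2 — uniform load w=20 kN/m over full span:
  y_2 = -wx(L³-2Lx²+x³)/(24EI) = -20·(12/5)·(4³-2·4·(12/5)²+(12/5)³)/(24·10000) = -496/78125 m
Superposition: y = Σ y_i = -2071/312500 m ≈ -0.006627 m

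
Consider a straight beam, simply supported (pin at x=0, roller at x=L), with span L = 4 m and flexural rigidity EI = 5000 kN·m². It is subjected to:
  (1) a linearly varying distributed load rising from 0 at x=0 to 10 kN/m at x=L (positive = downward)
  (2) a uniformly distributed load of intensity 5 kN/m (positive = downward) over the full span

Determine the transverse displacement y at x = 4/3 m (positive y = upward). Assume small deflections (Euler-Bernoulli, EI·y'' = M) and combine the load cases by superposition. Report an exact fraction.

y(4/3) = -104/18225 m

Load 1 — triangular load w₀=10 kN/m (0→w₀ over full span):
  y_1 = -w₀x(7L⁴-10L²x²+3x⁴)/(360LEI) = -10·(4/3)·(7·4⁴-10·4²·(4/3)²+3·(4/3)⁴)/(360·4·5000) = -256/91125 m
Load 2 — uniform load w=5 kN/m over full span:
  y_2 = -wx(L³-2Lx²+x³)/(24EI) = -5·(4/3)·(4³-2·4·(4/3)²+(4/3)³)/(24·5000) = -88/30375 m
Superposition: y = Σ y_i = -104/18225 m ≈ -0.005706 m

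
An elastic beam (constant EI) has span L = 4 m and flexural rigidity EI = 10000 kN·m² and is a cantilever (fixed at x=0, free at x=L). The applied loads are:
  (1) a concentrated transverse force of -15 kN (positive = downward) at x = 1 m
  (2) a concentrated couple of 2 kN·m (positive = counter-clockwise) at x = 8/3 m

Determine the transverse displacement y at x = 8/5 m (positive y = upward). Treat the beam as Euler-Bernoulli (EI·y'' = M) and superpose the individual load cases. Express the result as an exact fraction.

Load 1 — point force P=-15 kN at a=1 m (b=L-a=3):
  y_1 = -Pa²(3x-a)/(6EI)  [x>a] = -(-15)·1²·(3·(8/5)-1)/(6·10000) = 19/20000 m
Load 2 — applied couple M₀=2 kN·m at a=8/3 m (b=L-a=4/3):
  y_2 = M₀x²/(2EI)  [x≤a] = 2·(8/5)²/(2·10000) = 4/15625 m
Superposition: y = Σ y_i = 603/500000 m ≈ 0.001206 m

y(8/5) = 603/500000 m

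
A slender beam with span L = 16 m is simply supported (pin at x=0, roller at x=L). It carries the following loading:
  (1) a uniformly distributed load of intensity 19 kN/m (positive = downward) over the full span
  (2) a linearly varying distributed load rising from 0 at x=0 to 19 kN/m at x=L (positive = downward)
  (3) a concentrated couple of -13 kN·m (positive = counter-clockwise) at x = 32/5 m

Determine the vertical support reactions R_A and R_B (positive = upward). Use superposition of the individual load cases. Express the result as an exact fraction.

Load 1 — uniform load w=19 kN/m over full span:
  R_A = wL/2 = 19·16/2 = 152 kN
  R_B = wL/2 = 19·16/2 = 152 kN
Load 2 — triangular load w₀=19 kN/m (0→w₀ over full span):
  R_A = w₀L/6 = 19·16/6 = 152/3 kN
  R_B = w₀L/3 = 19·16/3 = 304/3 kN
Load 3 — applied couple M₀=-13 kN·m at a=32/5 m (b=L-a=48/5):
  R_A = M₀/L = (-13)/16 = -13/16 kN
  R_B = -M₀/L = -(-13)/16 = 13/16 kN
Superposition: R_A = 9689/48 kN, R_B = 12199/48 kN

R_A = 9689/48 kN, R_B = 12199/48 kN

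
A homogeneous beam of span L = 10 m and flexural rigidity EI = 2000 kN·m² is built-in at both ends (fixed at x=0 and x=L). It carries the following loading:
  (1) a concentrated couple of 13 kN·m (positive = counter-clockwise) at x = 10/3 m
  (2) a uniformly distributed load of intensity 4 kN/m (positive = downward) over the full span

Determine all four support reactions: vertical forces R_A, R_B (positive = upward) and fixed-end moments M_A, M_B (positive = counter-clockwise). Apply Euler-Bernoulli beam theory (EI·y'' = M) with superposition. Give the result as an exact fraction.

R_A = 326/15 kN, M_A = 100/3 kN·m, R_B = 274/15 kN, M_B = -29 kN·m

Load 1 — applied couple M₀=13 kN·m at a=10/3 m (b=L-a=20/3):
  R_A = 6M₀ab/L³ = 6·13·(10/3)·(20/3)/10³ = 26/15 kN
  M_A = M₀b(2a-b)/L² = 13·(20/3)·(2·(10/3)-(20/3))/10² = 0 kN·m
  R_B = -6M₀ab/L³ = -6·13·(10/3)·(20/3)/10³ = -26/15 kN
  M_B = M₀a(2b-a)/L² = 13·(10/3)·(2·(20/3)-(10/3))/10² = 13/3 kN·m
Load 2 — uniform load w=4 kN/m over full span:
  R_A = wL/2 = 4·10/2 = 20 kN
  M_A = wL²/12 = 4·10²/12 = 100/3 kN·m
  R_B = wL/2 = 4·10/2 = 20 kN
  M_B = -wL²/12 = -4·10²/12 = -100/3 kN·m
Superposition: R_A = 326/15 kN, M_A = 100/3 kN·m, R_B = 274/15 kN, M_B = -29 kN·m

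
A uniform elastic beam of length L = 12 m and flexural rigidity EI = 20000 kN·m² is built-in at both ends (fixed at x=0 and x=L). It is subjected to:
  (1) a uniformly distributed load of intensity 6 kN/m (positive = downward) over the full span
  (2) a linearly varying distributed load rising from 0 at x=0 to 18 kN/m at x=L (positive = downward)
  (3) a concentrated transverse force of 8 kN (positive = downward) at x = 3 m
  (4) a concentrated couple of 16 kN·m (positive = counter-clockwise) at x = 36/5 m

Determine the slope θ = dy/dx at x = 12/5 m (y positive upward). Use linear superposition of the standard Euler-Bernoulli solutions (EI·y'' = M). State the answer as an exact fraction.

θ(12/5) = -6837/625000 rad

Load 1 — uniform load w=6 kN/m over full span:
  θ_1 = -wx(L-x)(L-2x)/(12EI) = -6·(12/5)·(12-(12/5))·(12-2·(12/5))/(12·20000) = -324/78125 rad
Load 2 — triangular load w₀=18 kN/m (0→w₀ over full span):
  θ_2 = -w₀(2x(L-x)(L-2x)(x+2L)+x²(L-x)²)/(120LEI) = -18·(2·(12/5)·(12-(12/5))·(12-2·(12/5))·((12/5)+2·12)+(12/5)²·(12-(12/5))²)/(120·12·20000) = -2268/390625 rad
Load 3 — point force P=8 kN at a=3 m (b=L-a=9):
  θ_3 = -Pb²x(2aL-(3a+b)x)/(2L³EI)  [x≤a] = -8·9²·(12/5)·(2·3·12-(3·3+9)·(12/5))/(2·12³·20000) = -81/125000 rad
Load 4 — applied couple M₀=16 kN·m at a=36/5 m (b=L-a=24/5):
  θ_4 = (R_Ax²/2 - M_Ax)/EI  [x≤a] with R_A=48/25, M_A=128/25 = ((48/25)·(12/5)²/2 - (128/25)·(12/5))/20000 = -132/390625 rad
Superposition: θ = Σ θ_i = -6837/625000 rad ≈ -0.010939 rad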